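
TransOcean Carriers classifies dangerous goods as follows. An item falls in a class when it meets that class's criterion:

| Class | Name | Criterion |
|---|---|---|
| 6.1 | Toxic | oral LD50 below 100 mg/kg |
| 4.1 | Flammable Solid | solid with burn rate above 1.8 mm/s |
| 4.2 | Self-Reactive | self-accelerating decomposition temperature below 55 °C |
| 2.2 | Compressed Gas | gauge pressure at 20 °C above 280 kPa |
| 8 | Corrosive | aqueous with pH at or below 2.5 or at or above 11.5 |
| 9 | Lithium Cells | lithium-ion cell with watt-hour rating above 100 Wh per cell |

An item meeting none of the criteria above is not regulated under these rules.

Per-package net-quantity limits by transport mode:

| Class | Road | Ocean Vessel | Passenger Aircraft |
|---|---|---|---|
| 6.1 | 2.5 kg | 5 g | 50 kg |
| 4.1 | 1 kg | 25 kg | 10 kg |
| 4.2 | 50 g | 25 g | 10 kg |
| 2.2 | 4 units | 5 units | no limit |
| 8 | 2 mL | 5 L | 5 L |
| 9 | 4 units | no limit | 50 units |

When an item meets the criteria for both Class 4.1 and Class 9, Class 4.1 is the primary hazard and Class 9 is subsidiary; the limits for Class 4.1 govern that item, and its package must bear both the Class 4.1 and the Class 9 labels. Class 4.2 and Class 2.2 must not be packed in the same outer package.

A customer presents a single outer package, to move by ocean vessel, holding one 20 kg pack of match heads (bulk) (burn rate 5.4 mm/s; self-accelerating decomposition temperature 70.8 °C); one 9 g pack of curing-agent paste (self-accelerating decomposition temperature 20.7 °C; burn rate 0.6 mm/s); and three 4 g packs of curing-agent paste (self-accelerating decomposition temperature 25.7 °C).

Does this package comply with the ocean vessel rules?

Yes

Match heads (bulk): burn rate 5.4 mm/s > 1.8 mm/s → Class 4.1 (Flammable Solid).
The curing-agent paste has self-accelerating decomposition temperature 20.7 °C, which is < 55 °C, so it is Class 4.2 (Self-Reactive).
Self-accelerating decomposition temperature 25.7 °C meets the Class 4.2 criterion (Self-Reactive), so the curing-agent paste is Class 4.2.
Class 4.2 net quantity: 9 g + (three 4 g packs = 12 g) = 21 g.
21 g is within the ocean vessel limit of 25 g for Class 4.2.
Class 4.1 quantity: 20 kg.
20 kg is within the ocean vessel limit of 25 kg for Class 4.1.
The segregation rule (Class 4.2 with Class 2.2) does not apply to Class 4.2 with Class 4.1.
Every hazard class is within its ocean vessel limit and no segregation rule is violated.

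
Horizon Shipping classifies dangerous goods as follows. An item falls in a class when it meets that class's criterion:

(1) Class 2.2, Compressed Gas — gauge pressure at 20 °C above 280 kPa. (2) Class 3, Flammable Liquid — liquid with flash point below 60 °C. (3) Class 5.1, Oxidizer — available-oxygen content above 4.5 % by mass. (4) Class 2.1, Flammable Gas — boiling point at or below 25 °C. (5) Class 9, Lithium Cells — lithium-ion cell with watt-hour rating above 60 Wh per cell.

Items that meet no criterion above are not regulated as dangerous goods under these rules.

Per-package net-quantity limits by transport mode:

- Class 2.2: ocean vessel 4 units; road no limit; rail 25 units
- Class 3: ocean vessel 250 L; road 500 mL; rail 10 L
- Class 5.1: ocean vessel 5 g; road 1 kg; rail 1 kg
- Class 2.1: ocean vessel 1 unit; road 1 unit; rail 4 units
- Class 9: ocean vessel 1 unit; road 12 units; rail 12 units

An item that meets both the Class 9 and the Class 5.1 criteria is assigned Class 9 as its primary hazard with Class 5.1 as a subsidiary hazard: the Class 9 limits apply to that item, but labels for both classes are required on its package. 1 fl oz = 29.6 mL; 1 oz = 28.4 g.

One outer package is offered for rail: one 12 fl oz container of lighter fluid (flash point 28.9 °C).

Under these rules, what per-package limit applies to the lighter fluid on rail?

With flash point 28.9 °C (< 60 °C), the lighter fluid falls in Class 3.
The rail limit for Class 3 is 10 L.

10 L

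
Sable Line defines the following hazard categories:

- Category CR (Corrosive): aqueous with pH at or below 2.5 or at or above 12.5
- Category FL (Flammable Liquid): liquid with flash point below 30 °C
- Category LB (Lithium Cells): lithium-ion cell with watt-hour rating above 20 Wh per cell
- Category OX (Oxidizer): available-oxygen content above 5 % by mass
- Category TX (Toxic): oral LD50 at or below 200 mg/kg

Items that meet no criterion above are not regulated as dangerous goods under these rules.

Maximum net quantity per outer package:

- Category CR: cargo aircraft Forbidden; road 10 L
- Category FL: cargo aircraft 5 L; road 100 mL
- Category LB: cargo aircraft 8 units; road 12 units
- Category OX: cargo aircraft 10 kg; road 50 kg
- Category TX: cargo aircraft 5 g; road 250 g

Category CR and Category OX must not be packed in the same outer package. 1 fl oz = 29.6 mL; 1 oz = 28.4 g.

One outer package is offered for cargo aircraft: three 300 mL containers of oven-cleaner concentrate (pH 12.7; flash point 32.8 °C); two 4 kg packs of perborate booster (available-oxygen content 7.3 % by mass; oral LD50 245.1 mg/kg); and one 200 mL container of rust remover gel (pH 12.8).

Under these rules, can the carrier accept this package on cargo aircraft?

With pH 12.7 (≥ 12.5), the oven-cleaner concentrate falls in Category CR.
Perborate booster: available-oxygen content 7.3 % by mass > 5 % by mass → Category OX (Oxidizer).
With pH 12.8 (≥ 12.5), the rust remover gel falls in Category CR.
Total Category CR: (three 300 mL containers = 900 mL) + 200 mL = 1.1 L.
Category CR is Forbidden by cargo aircraft.
Category OX quantity: two 4 kg packs = 8 kg.
8 kg ≤ 10 kg (cargo aircraft limit, Category OX) — within limit.
Category CR and Category OX may not share an outer package.

No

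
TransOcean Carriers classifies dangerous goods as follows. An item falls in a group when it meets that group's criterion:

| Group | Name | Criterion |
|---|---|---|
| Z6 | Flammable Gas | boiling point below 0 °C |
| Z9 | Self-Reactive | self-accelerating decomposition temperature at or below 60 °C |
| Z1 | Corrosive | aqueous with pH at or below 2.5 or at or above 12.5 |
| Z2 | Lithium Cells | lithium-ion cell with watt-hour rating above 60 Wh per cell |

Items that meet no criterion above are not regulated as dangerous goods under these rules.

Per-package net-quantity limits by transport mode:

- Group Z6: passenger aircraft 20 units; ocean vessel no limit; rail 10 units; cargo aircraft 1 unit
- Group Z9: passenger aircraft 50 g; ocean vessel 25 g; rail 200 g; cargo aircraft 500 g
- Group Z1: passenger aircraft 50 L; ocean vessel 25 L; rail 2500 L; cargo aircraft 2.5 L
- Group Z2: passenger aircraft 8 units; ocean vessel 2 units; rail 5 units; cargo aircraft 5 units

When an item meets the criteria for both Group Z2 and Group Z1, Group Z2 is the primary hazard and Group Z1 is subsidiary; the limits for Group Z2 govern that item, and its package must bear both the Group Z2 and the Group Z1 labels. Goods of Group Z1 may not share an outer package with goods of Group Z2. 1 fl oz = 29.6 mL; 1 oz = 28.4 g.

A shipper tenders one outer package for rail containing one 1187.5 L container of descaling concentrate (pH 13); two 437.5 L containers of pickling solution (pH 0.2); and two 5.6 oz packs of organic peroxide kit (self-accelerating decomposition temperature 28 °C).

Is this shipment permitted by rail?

No

Descaling concentrate: pH 13 ≥ 12.5 → Group Z1 (Corrosive).
With pH 0.2 (≤ 2.5), the pickling solution falls in Group Z1.
Organic peroxide kit: self-accelerating decomposition temperature 28 °C ≤ 60 °C → Group Z9 (Self-Reactive).
Group Z9 quantity: two 5.6 oz packs = 318.08 g.
318.08 g > 200 g (rail limit, Group Z9) — over the limit.
Total Group Z1: 1187.5 L + (two 437.5 L containers = 875 L) = 2062.5 L.
2062.5 L ≤ 2500 L (rail limit, Group Z1) — within limit.
The segregation rule (Group Z1 with Group Z2) does not apply to Group Z9 with Group Z1.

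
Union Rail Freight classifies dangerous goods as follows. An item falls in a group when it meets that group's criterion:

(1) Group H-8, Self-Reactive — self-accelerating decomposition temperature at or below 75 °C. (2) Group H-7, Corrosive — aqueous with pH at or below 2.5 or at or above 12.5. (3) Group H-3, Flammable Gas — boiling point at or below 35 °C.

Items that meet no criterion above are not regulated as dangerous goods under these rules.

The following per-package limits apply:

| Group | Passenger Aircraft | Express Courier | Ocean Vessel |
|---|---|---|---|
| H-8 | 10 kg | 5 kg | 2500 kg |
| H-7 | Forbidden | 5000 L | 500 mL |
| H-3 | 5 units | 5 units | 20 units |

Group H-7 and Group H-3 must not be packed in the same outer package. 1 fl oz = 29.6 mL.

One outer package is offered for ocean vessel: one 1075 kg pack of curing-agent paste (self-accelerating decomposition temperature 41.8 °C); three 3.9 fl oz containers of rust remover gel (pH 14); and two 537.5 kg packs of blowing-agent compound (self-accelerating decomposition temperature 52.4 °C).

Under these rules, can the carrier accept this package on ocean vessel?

Curing-agent paste: self-accelerating decomposition temperature 41.8 °C ≤ 75 °C → Group H-8 (Self-Reactive).
Rust remover gel: pH 14 ≥ 12.5 → Group H-7 (Corrosive).
With self-accelerating decomposition temperature 52.4 °C (≤ 75 °C), the blowing-agent compound falls in Group H-8.
Group H-7 quantity: three 3.9 fl oz containers = 346.32 mL.
That is within the Group H-7 ocean vessel limit of 500 mL.
Total Group H-8: 1075 kg + (two 537.5 kg packs = 1075 kg) = 2150 kg.
That is within the Group H-8 ocean vessel limit of 2500 kg.
The segregation rule (Group H-7 with Group H-3) does not apply to Group H-7 with Group H-8.
Every hazard group is within its ocean vessel limit and no segregation rule is violated.

Yes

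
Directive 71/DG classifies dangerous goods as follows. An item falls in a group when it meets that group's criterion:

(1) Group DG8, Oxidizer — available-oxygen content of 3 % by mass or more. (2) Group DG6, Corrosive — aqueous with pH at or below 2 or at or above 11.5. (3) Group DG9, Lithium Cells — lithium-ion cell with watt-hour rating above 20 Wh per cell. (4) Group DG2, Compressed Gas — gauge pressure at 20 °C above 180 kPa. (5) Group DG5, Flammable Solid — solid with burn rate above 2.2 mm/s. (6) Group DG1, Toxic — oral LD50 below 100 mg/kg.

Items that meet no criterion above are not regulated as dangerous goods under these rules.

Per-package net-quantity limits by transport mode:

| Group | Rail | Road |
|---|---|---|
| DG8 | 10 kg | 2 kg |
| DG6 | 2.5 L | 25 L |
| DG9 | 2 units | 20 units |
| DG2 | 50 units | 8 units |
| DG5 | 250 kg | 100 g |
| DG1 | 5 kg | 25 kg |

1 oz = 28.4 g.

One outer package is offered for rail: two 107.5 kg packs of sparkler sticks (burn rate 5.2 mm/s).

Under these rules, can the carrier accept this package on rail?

Yes

Burn rate 5.2 mm/s meets the Group DG5 criterion (Flammable Solid), so the sparkler sticks are Group DG5.
Group DG5 quantity: two 107.5 kg packs = 215 kg.
That is within the Group DG5 rail limit of 250 kg.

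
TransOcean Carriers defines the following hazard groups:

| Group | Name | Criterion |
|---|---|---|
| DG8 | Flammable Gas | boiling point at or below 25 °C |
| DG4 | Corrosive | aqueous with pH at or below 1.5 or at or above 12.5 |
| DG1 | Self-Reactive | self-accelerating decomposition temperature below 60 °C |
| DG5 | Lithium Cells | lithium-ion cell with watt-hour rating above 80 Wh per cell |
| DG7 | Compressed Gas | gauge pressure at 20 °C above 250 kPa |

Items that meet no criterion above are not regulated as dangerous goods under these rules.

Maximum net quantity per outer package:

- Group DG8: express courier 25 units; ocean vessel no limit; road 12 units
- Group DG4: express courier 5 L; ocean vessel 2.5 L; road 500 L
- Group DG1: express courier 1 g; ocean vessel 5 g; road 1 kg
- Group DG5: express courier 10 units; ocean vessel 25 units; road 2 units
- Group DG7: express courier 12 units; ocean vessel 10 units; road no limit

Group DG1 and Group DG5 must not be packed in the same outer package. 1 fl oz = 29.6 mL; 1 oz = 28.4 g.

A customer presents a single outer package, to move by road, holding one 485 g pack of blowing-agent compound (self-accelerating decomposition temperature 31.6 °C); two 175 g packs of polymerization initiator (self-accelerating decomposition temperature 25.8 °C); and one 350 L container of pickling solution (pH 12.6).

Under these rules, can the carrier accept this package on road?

Yes

Blowing-agent compound: self-accelerating decomposition temperature 31.6 °C < 60 °C → Group DG1 (Self-Reactive).
Self-accelerating decomposition temperature 25.8 °C meets the Group DG1 criterion (Self-Reactive), so the polymerization initiator is Group DG1.
Pickling solution: pH 12.6 ≥ 12.5 → Group DG4 (Corrosive).
Group DG1 net quantity: 485 g + (two 175 g packs = 350 g) = 835 g.
That is within the Group DG1 road limit of 1 kg.
Group DG4 quantity: 350 L.
350 L ≤ 500 L (road limit, Group DG4) — within limit.
The segregation rule (Group DG1 with Group DG5) does not apply to Group DG1 with Group DG4.
Every hazard group is within its road limit and no segregation rule is violated.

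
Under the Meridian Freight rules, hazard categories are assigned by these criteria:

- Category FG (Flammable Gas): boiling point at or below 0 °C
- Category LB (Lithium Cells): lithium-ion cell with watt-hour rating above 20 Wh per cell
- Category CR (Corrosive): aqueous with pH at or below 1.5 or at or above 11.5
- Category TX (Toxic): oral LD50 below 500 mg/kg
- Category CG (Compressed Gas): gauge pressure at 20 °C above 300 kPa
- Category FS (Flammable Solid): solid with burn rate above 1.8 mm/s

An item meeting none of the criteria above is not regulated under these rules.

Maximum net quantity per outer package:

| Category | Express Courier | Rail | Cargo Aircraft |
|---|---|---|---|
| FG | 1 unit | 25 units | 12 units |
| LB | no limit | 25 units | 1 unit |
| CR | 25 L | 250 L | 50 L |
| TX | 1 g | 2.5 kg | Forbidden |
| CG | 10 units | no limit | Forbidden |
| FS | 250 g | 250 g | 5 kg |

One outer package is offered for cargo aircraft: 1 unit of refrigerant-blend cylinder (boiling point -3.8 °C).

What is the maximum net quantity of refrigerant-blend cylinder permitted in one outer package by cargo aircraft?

12 units

Boiling point -3.8 °C meets the Category FG criterion (Flammable Gas), so the refrigerant-blend cylinder is Category FG.
The cargo aircraft limit for Category FG is 12 units.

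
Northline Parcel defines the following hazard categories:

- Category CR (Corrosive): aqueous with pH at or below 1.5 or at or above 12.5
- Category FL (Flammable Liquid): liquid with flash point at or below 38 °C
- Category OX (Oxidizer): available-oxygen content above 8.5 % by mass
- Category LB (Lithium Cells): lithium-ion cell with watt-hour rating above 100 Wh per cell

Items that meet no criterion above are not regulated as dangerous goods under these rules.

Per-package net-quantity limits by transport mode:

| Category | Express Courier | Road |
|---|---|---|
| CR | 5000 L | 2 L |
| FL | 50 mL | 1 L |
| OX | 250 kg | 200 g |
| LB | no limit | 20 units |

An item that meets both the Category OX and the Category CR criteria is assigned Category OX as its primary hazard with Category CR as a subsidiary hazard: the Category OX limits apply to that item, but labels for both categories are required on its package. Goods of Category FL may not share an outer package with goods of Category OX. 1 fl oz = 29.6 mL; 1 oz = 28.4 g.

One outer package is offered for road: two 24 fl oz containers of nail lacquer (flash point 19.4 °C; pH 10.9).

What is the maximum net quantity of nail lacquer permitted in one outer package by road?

The nail lacquer has flash point 19.4 °C, which is ≤ 38 °C, so it is Category FL (Flammable Liquid).
The road limit for Category FL is 1 L.

1 L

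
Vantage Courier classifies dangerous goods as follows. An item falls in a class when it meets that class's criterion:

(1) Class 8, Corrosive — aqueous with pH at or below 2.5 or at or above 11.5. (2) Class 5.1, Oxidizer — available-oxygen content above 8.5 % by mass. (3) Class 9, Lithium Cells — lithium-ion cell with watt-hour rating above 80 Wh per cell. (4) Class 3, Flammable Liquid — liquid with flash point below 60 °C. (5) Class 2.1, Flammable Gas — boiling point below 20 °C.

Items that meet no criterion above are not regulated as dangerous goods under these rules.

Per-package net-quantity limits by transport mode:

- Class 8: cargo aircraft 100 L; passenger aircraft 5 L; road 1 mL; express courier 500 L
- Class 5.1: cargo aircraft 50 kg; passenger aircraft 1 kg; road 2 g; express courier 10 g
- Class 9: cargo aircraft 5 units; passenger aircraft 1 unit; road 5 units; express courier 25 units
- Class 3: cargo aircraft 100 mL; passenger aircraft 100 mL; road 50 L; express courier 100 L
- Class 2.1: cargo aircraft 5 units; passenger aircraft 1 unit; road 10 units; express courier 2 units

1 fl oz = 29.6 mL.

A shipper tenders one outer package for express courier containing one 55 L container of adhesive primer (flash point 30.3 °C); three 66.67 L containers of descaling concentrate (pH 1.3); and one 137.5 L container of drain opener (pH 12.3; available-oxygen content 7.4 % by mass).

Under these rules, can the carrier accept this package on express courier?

With flash point 30.3 °C (< 60 °C), the adhesive primer falls in Class 3.
Descaling concentrate: pH 1.3 ≤ 2.5 → Class 8 (Corrosive).
The drain opener has pH 12.3, which is ≥ 11.5, so it is Class 8 (Corrosive).
Total Class 8: (three 66.67 L containers = 200.01 L) + 137.5 L = 337.51 L.
337.51 L is within the express courier limit of 500 L for Class 8.
Class 3 quantity: 55 L.
55 L is within the express courier limit of 100 L for Class 3.
Every hazard class is within its express courier limit and no segregation rule is violated.

Yes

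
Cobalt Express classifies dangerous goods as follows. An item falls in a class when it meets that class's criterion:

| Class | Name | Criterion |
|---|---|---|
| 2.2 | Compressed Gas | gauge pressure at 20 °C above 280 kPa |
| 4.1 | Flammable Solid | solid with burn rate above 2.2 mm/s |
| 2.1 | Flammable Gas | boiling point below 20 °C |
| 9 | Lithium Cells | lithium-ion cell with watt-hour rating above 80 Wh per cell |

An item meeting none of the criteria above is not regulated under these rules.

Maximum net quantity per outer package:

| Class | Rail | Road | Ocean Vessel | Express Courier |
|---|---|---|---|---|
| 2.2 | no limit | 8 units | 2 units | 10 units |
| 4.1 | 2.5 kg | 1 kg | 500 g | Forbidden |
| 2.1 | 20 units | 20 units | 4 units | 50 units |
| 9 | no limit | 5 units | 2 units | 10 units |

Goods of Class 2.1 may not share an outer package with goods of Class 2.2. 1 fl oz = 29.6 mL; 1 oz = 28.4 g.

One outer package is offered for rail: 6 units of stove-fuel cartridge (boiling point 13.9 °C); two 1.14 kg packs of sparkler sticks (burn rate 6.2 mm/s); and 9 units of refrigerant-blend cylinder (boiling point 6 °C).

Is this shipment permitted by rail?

Boiling point 13.9 °C meets the Class 2.1 criterion (Flammable Gas), so the stove-fuel cartridge is Class 2.1.
With burn rate 6.2 mm/s (> 2.2 mm/s), the sparkler sticks fall in Class 4.1.
With boiling point 6 °C (< 20 °C), the refrigerant-blend cylinder falls in Class 2.1.
Total Class 2.1: 6 units + 9 units = 15 units.
That is within the Class 2.1 rail limit of 20 units.
Class 4.1 quantity: two 1.14 kg packs = 2.28 kg.
2.28 kg is within the rail limit of 2.5 kg for Class 4.1.
The segregation rule (Class 2.1 with Class 2.2) does not apply to Class 2.1 with Class 4.1.
Every hazard class is within its rail limit and no segregation rule is violated.

Yes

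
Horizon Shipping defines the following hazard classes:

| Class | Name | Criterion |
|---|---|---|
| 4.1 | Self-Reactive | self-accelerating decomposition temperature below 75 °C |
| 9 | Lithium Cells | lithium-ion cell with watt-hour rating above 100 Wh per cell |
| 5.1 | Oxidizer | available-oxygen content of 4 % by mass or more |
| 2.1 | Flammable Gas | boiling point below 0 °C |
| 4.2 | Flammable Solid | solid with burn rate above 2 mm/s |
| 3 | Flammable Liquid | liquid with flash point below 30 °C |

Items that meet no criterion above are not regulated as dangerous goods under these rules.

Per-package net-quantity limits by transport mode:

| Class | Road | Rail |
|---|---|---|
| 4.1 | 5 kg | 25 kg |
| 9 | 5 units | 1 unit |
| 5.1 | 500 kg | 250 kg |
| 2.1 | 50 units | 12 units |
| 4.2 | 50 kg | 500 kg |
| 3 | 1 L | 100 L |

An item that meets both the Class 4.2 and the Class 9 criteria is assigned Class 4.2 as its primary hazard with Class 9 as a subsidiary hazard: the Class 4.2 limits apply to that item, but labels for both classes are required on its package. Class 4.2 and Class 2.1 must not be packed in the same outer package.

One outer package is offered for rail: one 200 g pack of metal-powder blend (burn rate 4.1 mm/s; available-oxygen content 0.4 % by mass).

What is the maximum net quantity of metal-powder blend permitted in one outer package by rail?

500 kg

With burn rate 4.1 mm/s (> 2 mm/s), the metal-powder blend falls in Class 4.2.
The rail limit for Class 4.2 is 500 kg.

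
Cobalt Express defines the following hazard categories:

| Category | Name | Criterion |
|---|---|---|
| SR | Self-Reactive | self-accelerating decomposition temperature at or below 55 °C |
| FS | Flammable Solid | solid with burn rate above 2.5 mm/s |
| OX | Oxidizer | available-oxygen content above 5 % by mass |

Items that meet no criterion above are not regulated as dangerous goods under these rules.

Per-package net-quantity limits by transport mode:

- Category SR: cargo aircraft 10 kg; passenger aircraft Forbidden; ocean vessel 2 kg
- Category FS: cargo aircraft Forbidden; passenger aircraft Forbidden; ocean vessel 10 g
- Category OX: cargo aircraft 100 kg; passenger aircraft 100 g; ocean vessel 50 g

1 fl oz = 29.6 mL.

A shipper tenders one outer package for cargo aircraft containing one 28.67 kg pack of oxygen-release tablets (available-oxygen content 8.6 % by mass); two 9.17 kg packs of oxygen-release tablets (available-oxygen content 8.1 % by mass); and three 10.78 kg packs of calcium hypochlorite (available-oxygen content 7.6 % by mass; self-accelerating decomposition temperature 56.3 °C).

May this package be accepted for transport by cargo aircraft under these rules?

With available-oxygen content 8.6 % by mass (> 5 % by mass), the oxygen-release tablets fall in Category OX.
Available-oxygen content 8.1 % by mass meets the Category OX criterion (Oxidizer), so the oxygen-release tablets are Category OX.
Available-oxygen content 7.6 % by mass meets the Category OX criterion (Oxidizer), so the calcium hypochlorite is Category OX.
Category OX net quantity: 28.67 kg + (two 9.17 kg packs = 18.34 kg) + (three 10.78 kg packs = 32.34 kg) = 79.35 kg.
That is within the Category OX cargo aircraft limit of 100 kg.

Yes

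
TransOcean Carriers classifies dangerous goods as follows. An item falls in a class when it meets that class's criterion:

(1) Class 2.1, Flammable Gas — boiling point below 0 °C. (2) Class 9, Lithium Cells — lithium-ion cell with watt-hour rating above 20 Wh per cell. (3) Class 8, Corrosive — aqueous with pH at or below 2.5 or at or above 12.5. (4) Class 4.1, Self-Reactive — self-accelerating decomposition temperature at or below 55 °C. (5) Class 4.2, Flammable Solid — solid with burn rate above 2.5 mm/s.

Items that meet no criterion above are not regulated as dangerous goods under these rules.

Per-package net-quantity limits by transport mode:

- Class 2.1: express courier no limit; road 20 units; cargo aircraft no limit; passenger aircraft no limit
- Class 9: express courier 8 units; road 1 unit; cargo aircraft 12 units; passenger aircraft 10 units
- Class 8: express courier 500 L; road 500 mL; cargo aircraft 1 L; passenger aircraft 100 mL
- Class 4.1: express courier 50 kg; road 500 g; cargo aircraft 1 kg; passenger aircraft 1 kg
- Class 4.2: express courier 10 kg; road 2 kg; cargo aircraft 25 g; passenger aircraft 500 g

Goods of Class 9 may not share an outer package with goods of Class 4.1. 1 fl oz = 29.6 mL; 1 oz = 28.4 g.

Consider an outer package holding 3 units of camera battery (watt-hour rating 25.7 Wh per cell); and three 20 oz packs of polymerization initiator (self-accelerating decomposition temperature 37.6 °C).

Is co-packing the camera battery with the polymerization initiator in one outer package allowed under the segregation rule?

The camera battery has watt-hour rating 25.7 Wh per cell, which is > 20 Wh per cell, so it is Class 9 (Lithium Cells).
The polymerization initiator has self-accelerating decomposition temperature 37.6 °C, which is ≤ 55 °C, so it is Class 4.1 (Self-Reactive).
Class 9 and Class 4.1 may not share an outer package.

No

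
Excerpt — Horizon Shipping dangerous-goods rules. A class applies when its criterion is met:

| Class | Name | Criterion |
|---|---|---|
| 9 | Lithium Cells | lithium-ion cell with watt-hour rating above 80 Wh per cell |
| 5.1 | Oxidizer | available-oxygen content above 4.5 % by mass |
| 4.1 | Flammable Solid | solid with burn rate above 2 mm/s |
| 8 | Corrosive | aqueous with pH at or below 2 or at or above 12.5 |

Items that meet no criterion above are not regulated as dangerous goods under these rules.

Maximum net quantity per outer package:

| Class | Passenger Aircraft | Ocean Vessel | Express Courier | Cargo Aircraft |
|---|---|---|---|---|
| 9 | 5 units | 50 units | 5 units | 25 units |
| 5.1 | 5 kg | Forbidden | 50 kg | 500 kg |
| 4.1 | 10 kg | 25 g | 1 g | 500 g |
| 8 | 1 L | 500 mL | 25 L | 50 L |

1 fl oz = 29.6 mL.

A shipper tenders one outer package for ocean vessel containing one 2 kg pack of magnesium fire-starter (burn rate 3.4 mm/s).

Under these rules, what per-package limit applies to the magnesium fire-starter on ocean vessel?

25 g

The magnesium fire-starter has burn rate 3.4 mm/s, which is > 2 mm/s, so it is Class 4.1 (Flammable Solid).
The ocean vessel limit for Class 4.1 is 25 g.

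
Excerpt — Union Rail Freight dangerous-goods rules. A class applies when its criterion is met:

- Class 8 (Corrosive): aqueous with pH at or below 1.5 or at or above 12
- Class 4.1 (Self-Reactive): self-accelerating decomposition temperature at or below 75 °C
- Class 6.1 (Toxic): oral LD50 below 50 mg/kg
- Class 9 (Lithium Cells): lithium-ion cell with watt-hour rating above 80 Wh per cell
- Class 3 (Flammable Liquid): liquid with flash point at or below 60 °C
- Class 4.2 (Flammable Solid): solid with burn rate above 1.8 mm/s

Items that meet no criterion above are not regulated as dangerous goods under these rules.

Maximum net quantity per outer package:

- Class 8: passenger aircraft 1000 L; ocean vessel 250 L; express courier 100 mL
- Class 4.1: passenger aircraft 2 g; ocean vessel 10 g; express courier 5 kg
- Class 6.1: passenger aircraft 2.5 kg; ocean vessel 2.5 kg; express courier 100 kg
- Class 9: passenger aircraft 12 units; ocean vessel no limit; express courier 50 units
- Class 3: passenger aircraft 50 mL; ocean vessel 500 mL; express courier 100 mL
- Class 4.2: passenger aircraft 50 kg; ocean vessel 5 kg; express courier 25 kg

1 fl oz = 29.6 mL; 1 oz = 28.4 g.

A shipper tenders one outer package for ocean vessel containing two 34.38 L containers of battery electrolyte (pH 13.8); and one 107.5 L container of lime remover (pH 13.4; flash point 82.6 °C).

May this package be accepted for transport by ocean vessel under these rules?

Yes

The battery electrolyte has pH 13.8, which is ≥ 12, so it is Class 8 (Corrosive).
Lime remover: pH 13.4 ≥ 12 → Class 8 (Corrosive).
Class 8 net quantity: (two 34.38 L containers = 68.76 L) + 107.5 L = 176.26 L.
176.26 L ≤ 250 L (ocean vessel limit, Class 8) — within limit.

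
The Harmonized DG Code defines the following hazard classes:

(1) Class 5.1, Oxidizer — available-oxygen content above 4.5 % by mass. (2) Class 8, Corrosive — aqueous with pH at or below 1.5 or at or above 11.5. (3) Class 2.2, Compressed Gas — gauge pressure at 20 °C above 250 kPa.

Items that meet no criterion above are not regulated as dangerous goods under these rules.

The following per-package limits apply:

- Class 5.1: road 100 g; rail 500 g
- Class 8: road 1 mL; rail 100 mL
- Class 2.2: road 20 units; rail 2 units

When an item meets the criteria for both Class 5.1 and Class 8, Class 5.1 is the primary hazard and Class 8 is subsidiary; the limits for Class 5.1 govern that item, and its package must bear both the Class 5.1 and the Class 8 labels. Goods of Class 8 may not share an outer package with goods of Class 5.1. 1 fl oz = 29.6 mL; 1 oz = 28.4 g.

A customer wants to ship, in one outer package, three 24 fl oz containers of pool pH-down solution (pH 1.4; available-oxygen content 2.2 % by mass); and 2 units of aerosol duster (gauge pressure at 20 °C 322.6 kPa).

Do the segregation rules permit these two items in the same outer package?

Yes

pH 1.4 meets the Class 8 criterion (Corrosive), so the pool pH-down solution is Class 8.
Aerosol duster: gauge pressure at 20 °C 322.6 kPa > 250 kPa → Class 2.2 (Compressed Gas).
No segregation rule bars Class 8 with Class 2.2.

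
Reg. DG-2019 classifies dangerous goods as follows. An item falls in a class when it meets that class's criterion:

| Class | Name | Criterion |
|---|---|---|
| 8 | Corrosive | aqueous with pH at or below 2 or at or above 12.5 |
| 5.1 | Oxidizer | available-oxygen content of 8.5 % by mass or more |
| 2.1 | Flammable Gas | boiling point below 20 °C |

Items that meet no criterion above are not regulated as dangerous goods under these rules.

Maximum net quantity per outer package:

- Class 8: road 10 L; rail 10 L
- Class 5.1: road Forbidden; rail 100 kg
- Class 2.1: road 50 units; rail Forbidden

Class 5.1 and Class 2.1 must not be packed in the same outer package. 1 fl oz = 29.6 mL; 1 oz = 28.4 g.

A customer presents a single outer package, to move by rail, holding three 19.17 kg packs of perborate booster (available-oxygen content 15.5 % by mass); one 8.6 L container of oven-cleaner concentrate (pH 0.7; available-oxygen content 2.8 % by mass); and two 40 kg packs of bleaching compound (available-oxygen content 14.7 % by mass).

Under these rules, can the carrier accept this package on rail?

Available-oxygen content 15.5 % by mass meets the Class 5.1 criterion (Oxidizer), so the perborate booster is Class 5.1.
Oven-cleaner concentrate: pH 0.7 ≤ 2 → Class 8 (Corrosive).
Bleaching compound: available-oxygen content 14.7 % by mass ≥ 8.5 % by mass → Class 5.1 (Oxidizer).
Total Class 5.1: (three 19.17 kg packs = 57.51 kg) + (two 40 kg packs = 80 kg) = 137.51 kg.
137.51 kg > 100 kg (rail limit, Class 5.1) — over the limit.
Class 8 quantity: 8.6 L.
8.6 L is within the rail limit of 10 L for Class 8.
The segregation rule (Class 5.1 with Class 2.1) does not apply to Class 5.1 with Class 8.

No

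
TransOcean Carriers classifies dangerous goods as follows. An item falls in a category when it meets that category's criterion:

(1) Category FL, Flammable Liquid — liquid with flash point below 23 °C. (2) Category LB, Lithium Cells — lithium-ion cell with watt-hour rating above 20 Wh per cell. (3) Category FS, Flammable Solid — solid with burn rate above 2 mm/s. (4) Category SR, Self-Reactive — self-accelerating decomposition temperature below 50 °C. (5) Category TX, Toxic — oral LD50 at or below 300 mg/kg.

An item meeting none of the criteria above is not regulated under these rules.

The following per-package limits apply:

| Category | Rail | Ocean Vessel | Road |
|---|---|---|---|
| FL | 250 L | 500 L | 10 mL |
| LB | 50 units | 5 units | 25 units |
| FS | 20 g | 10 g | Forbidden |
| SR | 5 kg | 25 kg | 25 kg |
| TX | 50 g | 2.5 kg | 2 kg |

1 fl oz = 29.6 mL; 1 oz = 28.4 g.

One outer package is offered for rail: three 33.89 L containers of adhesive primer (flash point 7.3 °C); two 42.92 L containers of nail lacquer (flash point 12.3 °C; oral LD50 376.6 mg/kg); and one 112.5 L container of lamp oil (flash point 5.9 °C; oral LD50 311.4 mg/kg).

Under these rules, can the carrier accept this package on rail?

Flash point 7.3 °C meets the Category FL criterion (Flammable Liquid), so the adhesive primer is Category FL.
The nail lacquer has flash point 12.3 °C, which is < 23 °C, so it is Category FL (Flammable Liquid).
The lamp oil has flash point 5.9 °C, which is < 23 °C, so it is Category FL (Flammable Liquid).
Total Category FL: (three 33.89 L containers = 101.67 L) + (two 42.92 L containers = 85.84 L) + 112.5 L = 300.01 L.
300.01 L > 250 L (rail limit, Category FL) — over the limit.

No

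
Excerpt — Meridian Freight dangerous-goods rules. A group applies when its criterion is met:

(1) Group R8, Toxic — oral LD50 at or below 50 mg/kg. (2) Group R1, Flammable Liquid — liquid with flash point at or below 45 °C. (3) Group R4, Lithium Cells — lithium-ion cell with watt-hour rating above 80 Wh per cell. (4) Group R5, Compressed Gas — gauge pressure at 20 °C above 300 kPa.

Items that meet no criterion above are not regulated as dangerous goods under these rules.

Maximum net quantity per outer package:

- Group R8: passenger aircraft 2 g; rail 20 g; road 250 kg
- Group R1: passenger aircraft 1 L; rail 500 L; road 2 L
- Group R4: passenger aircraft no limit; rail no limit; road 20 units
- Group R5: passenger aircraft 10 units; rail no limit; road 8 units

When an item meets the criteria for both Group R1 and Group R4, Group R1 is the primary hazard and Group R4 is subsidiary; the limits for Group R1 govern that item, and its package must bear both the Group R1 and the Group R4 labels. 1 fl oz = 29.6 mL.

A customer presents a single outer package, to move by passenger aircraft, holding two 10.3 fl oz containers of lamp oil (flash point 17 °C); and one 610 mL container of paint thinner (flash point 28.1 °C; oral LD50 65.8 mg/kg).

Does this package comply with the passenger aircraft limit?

No

The lamp oil has flash point 17 °C, which is ≤ 45 °C, so it is Group R1 (Flammable Liquid).
The paint thinner has flash point 28.1 °C, which is ≤ 45 °C, so it is Group R1 (Flammable Liquid).
Total Group R1: (two 10.3 fl oz containers = 609.76 mL) + 610 mL = 1219.76 mL.
1219.76 mL > 1 L (passenger aircraft limit, Group R1) — over the limit.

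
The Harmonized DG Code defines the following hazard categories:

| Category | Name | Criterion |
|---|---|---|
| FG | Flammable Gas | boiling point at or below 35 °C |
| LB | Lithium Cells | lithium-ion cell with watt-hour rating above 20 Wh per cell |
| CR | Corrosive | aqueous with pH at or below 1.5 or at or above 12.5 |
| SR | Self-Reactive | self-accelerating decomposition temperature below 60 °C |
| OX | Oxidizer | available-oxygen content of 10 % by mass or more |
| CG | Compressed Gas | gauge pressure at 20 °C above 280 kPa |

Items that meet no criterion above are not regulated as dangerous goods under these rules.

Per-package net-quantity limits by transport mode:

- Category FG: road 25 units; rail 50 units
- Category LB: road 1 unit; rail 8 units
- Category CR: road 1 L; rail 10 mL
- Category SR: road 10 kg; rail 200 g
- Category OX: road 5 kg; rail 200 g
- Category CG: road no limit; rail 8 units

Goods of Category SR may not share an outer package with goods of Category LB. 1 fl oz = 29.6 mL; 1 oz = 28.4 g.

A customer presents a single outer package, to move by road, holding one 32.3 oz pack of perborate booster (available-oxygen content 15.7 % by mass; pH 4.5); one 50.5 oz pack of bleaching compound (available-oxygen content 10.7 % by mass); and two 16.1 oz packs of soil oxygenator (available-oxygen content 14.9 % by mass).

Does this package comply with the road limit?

The perborate booster has available-oxygen content 15.7 % by mass, which is ≥ 10 % by mass, so it is Category OX (Oxidizer).
Available-oxygen content 10.7 % by mass meets the Category OX criterion (Oxidizer), so the bleaching compound is Category OX.
Available-oxygen content 14.9 % by mass meets the Category OX criterion (Oxidizer), so the soil oxygenator is Category OX.
Category OX net quantity: (one 32.3 oz pack = 917.32 g) + (one 50.5 oz pack = 1434.2 g) + (two 16.1 oz packs = 914.48 g) = 3.266 kg.
That is within the Category OX road limit of 5 kg.

Yes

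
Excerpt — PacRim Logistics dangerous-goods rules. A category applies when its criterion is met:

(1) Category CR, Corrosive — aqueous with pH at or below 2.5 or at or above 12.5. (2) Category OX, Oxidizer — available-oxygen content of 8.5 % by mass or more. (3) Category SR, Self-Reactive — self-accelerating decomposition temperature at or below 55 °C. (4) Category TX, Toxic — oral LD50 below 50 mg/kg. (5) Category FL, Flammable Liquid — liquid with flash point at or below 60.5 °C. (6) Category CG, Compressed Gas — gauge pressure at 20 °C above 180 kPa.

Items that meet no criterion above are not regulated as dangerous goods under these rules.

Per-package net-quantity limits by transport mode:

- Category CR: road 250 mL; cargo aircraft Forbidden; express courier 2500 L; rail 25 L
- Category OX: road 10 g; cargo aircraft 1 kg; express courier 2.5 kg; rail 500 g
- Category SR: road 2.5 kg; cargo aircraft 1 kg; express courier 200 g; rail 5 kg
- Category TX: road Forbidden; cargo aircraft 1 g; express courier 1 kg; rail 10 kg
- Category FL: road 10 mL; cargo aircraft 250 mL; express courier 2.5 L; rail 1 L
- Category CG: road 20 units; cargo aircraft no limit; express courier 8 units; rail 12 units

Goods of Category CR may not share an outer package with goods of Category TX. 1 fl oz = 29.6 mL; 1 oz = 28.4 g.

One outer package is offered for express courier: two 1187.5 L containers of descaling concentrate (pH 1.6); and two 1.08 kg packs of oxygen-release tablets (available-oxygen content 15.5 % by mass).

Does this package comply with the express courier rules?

Descaling concentrate: pH 1.6 ≤ 2.5 → Category CR (Corrosive).
Oxygen-release tablets: available-oxygen content 15.5 % by mass ≥ 8.5 % by mass → Category OX (Oxidizer).
Category CR quantity: two 1187.5 L containers = 2375 L.
2375 L ≤ 2500 L (express courier limit, Category CR) — within limit.
Category OX quantity: two 1.08 kg packs = 2.16 kg.
2.16 kg is within the express courier limit of 2.5 kg for Category OX.
The segregation rule (Category CR with Category TX) does not apply to Category CR with Category OX.
Every hazard category is within its express courier limit and no segregation rule is violated.

Yes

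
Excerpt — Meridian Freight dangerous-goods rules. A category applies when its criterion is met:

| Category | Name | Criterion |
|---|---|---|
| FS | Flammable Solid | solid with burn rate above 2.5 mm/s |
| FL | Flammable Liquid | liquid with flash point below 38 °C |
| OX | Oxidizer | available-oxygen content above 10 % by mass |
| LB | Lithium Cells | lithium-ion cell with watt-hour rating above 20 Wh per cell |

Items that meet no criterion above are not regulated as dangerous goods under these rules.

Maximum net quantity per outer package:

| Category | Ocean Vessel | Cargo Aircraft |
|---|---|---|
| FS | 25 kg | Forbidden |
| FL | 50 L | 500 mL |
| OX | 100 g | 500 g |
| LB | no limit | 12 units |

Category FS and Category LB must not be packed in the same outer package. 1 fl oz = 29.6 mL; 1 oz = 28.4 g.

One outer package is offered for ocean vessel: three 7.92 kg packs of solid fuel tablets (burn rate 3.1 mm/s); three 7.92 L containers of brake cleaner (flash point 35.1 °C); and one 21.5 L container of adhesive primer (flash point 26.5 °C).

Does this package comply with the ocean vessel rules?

Yes

Burn rate 3.1 mm/s meets the Category FS criterion (Flammable Solid), so the solid fuel tablets are Category FS.
The brake cleaner has flash point 35.1 °C, which is < 38 °C, so it is Category FL (Flammable Liquid).
Flash point 26.5 °C meets the Category FL criterion (Flammable Liquid), so the adhesive primer is Category FL.
Total Category FL: (three 7.92 L containers = 23.76 L) + 21.5 L = 45.26 L.
45.26 L is within the ocean vessel limit of 50 L for Category FL.
Category FS quantity: three 7.92 kg packs = 23.76 kg.
23.76 kg is within the ocean vessel limit of 25 kg for Category FS.
The segregation rule (Category FS with Category LB) does not apply to Category FL with Category FS.
Every hazard category is within its ocean vessel limit and no segregation rule is violated.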